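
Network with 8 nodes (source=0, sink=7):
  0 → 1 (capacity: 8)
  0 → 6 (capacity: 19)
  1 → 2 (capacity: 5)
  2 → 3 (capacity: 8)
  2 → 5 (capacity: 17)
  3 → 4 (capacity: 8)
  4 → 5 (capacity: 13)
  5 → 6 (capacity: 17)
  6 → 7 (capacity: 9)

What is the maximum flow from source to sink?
Maximum flow = 9

Max flow: 9

Flow assignment:
  0 → 1: 5/8
  0 → 6: 4/19
  1 → 2: 5/5
  2 → 5: 5/17
  5 → 6: 5/17
  6 → 7: 9/9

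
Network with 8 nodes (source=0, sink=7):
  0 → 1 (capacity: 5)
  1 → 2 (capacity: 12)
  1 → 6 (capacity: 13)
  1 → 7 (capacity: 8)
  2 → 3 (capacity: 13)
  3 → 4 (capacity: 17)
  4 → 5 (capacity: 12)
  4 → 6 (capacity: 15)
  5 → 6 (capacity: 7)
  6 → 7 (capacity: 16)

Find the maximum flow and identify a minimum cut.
Max flow = 5, Min cut edges: (0,1)

Maximum flow: 5
Minimum cut: (0,1)
Partition: S = [0], T = [1, 2, 3, 4, 5, 6, 7]

Max-flow min-cut theorem verified: both equal 5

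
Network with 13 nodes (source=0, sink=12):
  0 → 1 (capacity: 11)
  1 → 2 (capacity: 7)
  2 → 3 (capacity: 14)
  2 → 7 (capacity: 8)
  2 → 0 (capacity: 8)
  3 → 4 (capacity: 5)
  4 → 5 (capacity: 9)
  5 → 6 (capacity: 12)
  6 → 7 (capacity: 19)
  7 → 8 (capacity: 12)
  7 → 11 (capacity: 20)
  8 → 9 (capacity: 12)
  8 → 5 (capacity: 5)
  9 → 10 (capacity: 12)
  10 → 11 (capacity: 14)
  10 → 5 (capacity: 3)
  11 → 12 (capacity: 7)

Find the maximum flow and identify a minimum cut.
Max flow = 7, Min cut edges: (11,12)

Maximum flow: 7
Minimum cut: (11,12)
Partition: S = [0, 1, 2, 3, 4, 5, 6, 7, 8, 9, 10, 11], T = [12]

Max-flow min-cut theorem verified: both equal 7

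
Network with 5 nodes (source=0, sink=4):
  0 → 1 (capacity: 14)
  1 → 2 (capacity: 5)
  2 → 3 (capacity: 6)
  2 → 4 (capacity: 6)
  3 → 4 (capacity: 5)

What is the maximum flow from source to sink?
Maximum flow = 5

Max flow: 5

Flow assignment:
  0 → 1: 5/14
  1 → 2: 5/5
  2 → 4: 5/6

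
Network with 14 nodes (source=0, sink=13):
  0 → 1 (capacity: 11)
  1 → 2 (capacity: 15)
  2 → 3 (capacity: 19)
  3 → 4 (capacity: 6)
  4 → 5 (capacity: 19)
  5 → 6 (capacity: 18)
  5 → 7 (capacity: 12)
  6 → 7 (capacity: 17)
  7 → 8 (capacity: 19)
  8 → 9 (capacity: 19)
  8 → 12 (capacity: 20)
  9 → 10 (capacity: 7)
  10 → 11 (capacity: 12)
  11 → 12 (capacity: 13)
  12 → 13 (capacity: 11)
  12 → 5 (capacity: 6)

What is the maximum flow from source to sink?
Maximum flow = 6

Max flow: 6

Flow assignment:
  0 → 1: 6/11
  1 → 2: 6/15
  2 → 3: 6/19
  3 → 4: 6/6
  4 → 5: 6/19
  5 → 7: 6/12
  7 → 8: 6/19
  8 → 12: 6/20
  12 → 13: 6/11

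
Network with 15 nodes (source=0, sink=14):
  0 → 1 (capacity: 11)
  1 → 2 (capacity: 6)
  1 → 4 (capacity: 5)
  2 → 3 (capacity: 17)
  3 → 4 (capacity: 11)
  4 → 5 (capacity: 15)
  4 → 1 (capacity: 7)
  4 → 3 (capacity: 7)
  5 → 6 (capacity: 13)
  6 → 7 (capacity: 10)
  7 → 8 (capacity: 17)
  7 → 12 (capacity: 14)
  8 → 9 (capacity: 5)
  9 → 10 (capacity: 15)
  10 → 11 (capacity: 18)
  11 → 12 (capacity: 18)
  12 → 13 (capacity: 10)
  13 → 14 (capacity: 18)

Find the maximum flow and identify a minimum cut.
Max flow = 10, Min cut edges: (12,13)

Maximum flow: 10
Minimum cut: (12,13)
Partition: S = [0, 1, 2, 3, 4, 5, 6, 7, 8, 9, 10, 11, 12], T = [13, 14]

Max-flow min-cut theorem verified: both equal 10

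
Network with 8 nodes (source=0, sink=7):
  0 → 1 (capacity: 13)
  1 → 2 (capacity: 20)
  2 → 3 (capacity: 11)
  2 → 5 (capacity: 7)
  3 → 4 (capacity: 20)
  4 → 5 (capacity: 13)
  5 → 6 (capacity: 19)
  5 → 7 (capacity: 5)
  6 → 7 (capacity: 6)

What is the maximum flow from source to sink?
Maximum flow = 11

Max flow: 11

Flow assignment:
  0 → 1: 11/13
  1 → 2: 11/20
  2 → 3: 6/11
  2 → 5: 5/7
  3 → 4: 6/20
  4 → 5: 6/13
  5 → 6: 6/19
  5 → 7: 5/5
  6 → 7: 6/6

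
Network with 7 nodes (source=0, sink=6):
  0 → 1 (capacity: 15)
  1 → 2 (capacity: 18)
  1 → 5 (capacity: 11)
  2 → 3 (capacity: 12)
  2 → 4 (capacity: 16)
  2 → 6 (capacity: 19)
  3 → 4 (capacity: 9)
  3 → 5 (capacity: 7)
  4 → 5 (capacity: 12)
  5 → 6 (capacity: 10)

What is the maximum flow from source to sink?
Maximum flow = 15

Max flow: 15

Flow assignment:
  0 → 1: 15/15
  1 → 2: 15/18
  2 → 6: 15/19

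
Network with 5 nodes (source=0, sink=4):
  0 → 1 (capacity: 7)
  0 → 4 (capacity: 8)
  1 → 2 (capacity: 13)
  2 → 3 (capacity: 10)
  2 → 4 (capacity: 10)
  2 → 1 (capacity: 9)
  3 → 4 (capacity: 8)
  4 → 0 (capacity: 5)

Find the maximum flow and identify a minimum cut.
Max flow = 15, Min cut edges: (0,1), (0,4)

Maximum flow: 15
Minimum cut: (0,1), (0,4)
Partition: S = [0], T = [1, 2, 3, 4]

Max-flow min-cut theorem verified: both equal 15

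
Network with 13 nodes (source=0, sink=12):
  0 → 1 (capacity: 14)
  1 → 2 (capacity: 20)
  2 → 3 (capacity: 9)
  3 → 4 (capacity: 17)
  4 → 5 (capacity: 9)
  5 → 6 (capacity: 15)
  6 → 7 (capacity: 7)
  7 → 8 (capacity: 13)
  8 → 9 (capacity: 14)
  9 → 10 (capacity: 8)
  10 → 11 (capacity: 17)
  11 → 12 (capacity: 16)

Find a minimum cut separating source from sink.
Min cut value = 7, edges: (6,7)

Min cut value: 7
Partition: S = [0, 1, 2, 3, 4, 5, 6], T = [7, 8, 9, 10, 11, 12]
Cut edges: (6,7)

By max-flow min-cut theorem, max flow = min cut = 7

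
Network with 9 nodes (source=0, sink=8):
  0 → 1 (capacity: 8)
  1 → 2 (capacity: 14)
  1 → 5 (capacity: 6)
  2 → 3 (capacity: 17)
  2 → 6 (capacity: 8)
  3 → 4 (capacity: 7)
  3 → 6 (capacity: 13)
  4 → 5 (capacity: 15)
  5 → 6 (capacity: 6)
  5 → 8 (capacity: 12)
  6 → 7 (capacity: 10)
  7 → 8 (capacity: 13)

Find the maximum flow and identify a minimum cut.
Max flow = 8, Min cut edges: (0,1)

Maximum flow: 8
Minimum cut: (0,1)
Partition: S = [0], T = [1, 2, 3, 4, 5, 6, 7, 8]

Max-flow min-cut theorem verified: both equal 8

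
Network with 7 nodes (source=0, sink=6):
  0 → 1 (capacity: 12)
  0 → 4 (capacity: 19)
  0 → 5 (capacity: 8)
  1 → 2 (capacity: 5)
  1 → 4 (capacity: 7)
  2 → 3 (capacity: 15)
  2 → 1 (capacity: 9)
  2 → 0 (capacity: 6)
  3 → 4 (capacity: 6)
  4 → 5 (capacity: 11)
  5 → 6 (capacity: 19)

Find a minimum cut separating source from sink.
Min cut value = 19, edges: (5,6)

Min cut value: 19
Partition: S = [0, 1, 2, 3, 4, 5], T = [6]
Cut edges: (5,6)

By max-flow min-cut theorem, max flow = min cut = 19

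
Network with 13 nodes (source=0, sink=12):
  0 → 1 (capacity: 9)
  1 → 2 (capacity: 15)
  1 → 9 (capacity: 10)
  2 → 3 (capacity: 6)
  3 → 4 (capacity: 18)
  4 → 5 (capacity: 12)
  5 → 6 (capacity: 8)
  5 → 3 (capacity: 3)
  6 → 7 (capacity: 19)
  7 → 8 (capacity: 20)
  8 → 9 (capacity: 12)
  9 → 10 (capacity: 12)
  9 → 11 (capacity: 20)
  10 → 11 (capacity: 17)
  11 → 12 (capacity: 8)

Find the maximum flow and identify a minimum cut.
Max flow = 8, Min cut edges: (11,12)

Maximum flow: 8
Minimum cut: (11,12)
Partition: S = [0, 1, 2, 3, 4, 5, 6, 7, 8, 9, 10, 11], T = [12]

Max-flow min-cut theorem verified: both equal 8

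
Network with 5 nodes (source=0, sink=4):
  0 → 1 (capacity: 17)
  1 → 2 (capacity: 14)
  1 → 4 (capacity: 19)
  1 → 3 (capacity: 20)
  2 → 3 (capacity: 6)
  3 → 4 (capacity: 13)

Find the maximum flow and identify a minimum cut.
Max flow = 17, Min cut edges: (0,1)

Maximum flow: 17
Minimum cut: (0,1)
Partition: S = [0], T = [1, 2, 3, 4]

Max-flow min-cut theorem verified: both equal 17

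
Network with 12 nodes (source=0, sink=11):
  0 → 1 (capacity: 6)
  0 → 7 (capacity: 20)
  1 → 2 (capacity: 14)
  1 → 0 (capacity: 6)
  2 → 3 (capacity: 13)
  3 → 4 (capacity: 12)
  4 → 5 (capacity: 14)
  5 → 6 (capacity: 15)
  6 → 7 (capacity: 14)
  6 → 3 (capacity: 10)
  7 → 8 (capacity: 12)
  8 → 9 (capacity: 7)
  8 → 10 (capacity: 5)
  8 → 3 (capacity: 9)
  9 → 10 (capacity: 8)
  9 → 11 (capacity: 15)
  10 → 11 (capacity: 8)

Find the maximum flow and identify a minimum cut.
Max flow = 12, Min cut edges: (8,9), (8,10)

Maximum flow: 12
Minimum cut: (8,9), (8,10)
Partition: S = [0, 1, 2, 3, 4, 5, 6, 7, 8], T = [9, 10, 11]

Max-flow min-cut theorem verified: both equal 12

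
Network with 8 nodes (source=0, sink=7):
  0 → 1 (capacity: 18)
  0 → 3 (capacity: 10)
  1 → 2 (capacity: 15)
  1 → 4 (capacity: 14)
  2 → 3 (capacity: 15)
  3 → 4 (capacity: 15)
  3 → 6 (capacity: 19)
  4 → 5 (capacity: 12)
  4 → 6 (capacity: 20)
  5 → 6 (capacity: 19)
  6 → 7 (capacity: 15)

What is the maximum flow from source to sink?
Maximum flow = 15

Max flow: 15

Flow assignment:
  0 → 1: 15/18
  1 → 2: 1/15
  1 → 4: 14/14
  2 → 3: 1/15
  3 → 6: 1/19
  4 → 6: 14/20
  6 → 7: 15/15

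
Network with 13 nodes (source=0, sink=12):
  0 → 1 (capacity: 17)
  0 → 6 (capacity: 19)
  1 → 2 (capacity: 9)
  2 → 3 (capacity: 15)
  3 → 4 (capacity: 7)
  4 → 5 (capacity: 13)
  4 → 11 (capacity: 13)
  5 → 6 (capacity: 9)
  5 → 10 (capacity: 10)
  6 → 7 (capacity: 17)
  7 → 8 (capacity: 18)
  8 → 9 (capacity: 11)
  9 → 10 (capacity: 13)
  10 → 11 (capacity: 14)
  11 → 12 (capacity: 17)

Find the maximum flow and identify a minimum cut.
Max flow = 17, Min cut edges: (11,12)

Maximum flow: 17
Minimum cut: (11,12)
Partition: S = [0, 1, 2, 3, 4, 5, 6, 7, 8, 9, 10, 11], T = [12]

Max-flow min-cut theorem verified: both equal 17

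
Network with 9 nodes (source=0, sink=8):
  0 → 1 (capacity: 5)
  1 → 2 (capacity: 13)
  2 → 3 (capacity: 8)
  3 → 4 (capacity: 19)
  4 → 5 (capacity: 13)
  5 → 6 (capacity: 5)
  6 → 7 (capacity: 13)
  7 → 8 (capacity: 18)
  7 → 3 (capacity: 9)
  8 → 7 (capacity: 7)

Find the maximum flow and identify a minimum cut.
Max flow = 5, Min cut edges: (5,6)

Maximum flow: 5
Minimum cut: (5,6)
Partition: S = [0, 1, 2, 3, 4, 5], T = [6, 7, 8]

Max-flow min-cut theorem verified: both equal 5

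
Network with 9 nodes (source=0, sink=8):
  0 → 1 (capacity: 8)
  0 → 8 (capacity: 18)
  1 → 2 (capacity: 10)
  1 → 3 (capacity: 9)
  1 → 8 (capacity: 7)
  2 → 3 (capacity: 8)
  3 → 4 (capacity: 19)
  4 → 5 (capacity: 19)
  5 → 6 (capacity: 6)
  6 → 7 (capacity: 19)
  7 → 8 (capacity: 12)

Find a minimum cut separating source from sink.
Min cut value = 26, edges: (0,1), (0,8)

Min cut value: 26
Partition: S = [0], T = [1, 2, 3, 4, 5, 6, 7, 8]
Cut edges: (0,1), (0,8)

By max-flow min-cut theorem, max flow = min cut = 26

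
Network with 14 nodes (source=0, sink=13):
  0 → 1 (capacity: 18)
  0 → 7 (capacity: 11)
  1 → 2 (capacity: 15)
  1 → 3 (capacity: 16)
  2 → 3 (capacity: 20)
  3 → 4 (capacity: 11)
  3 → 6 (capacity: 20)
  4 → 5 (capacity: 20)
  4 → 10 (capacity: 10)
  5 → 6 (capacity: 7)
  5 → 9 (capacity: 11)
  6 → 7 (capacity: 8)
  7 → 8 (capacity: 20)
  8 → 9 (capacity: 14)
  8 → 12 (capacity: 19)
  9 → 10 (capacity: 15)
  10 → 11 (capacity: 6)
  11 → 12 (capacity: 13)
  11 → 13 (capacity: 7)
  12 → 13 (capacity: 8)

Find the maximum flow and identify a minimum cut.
Max flow = 14, Min cut edges: (10,11), (12,13)

Maximum flow: 14
Minimum cut: (10,11), (12,13)
Partition: S = [0, 1, 2, 3, 4, 5, 6, 7, 8, 9, 10, 12], T = [11, 13]

Max-flow min-cut theorem verified: both equal 14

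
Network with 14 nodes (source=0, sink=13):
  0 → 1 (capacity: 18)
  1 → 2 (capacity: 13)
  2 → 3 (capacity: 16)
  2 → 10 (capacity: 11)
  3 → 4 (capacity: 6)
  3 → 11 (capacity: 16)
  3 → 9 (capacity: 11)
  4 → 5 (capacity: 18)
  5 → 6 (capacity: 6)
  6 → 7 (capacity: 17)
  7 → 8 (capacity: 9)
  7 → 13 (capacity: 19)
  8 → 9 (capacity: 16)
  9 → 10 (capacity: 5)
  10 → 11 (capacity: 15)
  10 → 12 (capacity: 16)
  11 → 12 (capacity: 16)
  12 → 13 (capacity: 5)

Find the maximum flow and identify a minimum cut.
Max flow = 11, Min cut edges: (5,6), (12,13)

Maximum flow: 11
Minimum cut: (5,6), (12,13)
Partition: S = [0, 1, 2, 3, 4, 5, 8, 9, 10, 11, 12], T = [6, 7, 13]

Max-flow min-cut theorem verified: both equal 11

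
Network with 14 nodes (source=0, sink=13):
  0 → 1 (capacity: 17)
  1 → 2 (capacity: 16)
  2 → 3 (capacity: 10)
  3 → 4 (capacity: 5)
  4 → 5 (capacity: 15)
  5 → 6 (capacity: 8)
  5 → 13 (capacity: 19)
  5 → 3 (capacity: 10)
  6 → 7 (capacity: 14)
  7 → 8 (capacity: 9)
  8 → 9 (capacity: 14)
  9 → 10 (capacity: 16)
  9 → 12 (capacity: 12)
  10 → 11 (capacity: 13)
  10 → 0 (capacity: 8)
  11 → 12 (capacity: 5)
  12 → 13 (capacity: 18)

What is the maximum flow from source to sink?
Maximum flow = 5

Max flow: 5

Flow assignment:
  0 → 1: 5/17
  1 → 2: 5/16
  2 → 3: 5/10
  3 → 4: 5/5
  4 → 5: 5/15
  5 → 13: 5/19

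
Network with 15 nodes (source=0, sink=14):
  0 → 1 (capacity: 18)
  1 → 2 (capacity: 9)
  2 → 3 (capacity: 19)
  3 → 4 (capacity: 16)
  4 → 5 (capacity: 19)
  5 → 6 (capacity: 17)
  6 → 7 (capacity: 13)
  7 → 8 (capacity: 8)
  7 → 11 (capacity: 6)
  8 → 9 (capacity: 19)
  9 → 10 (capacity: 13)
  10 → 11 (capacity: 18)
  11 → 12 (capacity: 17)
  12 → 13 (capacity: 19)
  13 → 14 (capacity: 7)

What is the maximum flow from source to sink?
Maximum flow = 7

Max flow: 7

Flow assignment:
  0 → 1: 7/18
  1 → 2: 7/9
  2 → 3: 7/19
  3 → 4: 7/16
  4 → 5: 7/19
  5 → 6: 7/17
  6 → 7: 7/13
  7 → 8: 3/8
  7 → 11: 4/6
  8 → 9: 3/19
  9 → 10: 3/13
  10 → 11: 3/18
  11 → 12: 7/17
  12 → 13: 7/19
  13 → 14: 7/7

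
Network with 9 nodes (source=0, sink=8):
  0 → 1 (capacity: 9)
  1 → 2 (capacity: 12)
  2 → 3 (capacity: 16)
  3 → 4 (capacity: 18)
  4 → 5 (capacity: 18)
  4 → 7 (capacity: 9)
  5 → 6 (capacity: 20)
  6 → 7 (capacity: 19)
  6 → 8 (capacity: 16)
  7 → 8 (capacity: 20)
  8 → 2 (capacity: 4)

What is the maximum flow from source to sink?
Maximum flow = 9

Max flow: 9

Flow assignment:
  0 → 1: 9/9
  1 → 2: 9/12
  2 → 3: 9/16
  3 → 4: 9/18
  4 → 7: 9/9
  7 → 8: 9/20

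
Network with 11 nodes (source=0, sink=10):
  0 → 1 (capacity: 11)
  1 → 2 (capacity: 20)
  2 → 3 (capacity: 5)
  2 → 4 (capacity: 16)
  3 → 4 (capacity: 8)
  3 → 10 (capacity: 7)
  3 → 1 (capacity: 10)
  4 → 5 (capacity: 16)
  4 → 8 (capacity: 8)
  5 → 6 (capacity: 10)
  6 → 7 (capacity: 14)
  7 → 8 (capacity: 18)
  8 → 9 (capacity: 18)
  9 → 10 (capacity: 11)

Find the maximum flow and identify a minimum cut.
Max flow = 11, Min cut edges: (0,1)

Maximum flow: 11
Minimum cut: (0,1)
Partition: S = [0], T = [1, 2, 3, 4, 5, 6, 7, 8, 9, 10]

Max-flow min-cut theorem verified: both equal 11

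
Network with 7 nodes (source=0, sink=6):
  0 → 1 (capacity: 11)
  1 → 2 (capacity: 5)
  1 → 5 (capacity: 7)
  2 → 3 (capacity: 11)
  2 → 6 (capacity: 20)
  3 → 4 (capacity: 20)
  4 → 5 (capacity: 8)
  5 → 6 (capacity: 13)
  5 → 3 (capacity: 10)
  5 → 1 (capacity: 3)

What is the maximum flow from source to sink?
Maximum flow = 11

Max flow: 11

Flow assignment:
  0 → 1: 11/11
  1 → 2: 5/5
  1 → 5: 6/7
  2 → 6: 5/20
  5 → 6: 6/13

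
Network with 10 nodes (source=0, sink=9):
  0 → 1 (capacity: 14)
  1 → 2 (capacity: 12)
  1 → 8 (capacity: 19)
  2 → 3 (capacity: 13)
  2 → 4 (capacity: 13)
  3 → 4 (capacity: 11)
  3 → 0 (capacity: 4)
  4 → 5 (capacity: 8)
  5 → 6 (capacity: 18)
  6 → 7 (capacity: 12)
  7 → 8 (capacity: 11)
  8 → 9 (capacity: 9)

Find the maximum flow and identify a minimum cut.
Max flow = 9, Min cut edges: (8,9)

Maximum flow: 9
Minimum cut: (8,9)
Partition: S = [0, 1, 2, 3, 4, 5, 6, 7, 8], T = [9]

Max-flow min-cut theorem verified: both equal 9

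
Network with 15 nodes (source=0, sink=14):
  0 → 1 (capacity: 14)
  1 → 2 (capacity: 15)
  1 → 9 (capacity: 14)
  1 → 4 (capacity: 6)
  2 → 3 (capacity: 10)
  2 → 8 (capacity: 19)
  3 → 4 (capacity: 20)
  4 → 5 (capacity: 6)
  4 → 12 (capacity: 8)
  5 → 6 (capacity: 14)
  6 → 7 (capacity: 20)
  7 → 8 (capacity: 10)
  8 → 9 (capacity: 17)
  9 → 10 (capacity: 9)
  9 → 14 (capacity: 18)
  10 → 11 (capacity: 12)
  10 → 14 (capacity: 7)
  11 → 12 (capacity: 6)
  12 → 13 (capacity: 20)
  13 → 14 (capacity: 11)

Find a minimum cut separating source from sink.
Min cut value = 14, edges: (0,1)

Min cut value: 14
Partition: S = [0], T = [1, 2, 3, 4, 5, 6, 7, 8, 9, 10, 11, 12, 13, 14]
Cut edges: (0,1)

By max-flow min-cut theorem, max flow = min cut = 14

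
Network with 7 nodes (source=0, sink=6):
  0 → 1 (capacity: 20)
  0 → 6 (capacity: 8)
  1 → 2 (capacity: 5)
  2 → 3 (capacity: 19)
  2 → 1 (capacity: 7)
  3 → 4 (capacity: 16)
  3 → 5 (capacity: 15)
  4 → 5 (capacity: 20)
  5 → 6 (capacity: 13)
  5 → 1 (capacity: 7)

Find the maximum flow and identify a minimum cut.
Max flow = 13, Min cut edges: (0,6), (1,2)

Maximum flow: 13
Minimum cut: (0,6), (1,2)
Partition: S = [0, 1], T = [2, 3, 4, 5, 6]

Max-flow min-cut theorem verified: both equal 13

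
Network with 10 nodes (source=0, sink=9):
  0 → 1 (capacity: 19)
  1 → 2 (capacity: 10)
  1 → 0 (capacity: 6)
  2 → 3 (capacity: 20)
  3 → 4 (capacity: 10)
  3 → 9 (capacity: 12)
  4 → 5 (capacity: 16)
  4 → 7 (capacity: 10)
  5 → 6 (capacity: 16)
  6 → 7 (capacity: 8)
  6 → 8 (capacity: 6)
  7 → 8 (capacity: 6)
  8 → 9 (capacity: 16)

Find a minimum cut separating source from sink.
Min cut value = 10, edges: (1,2)

Min cut value: 10
Partition: S = [0, 1], T = [2, 3, 4, 5, 6, 7, 8, 9]
Cut edges: (1,2)

By max-flow min-cut theorem, max flow = min cut = 10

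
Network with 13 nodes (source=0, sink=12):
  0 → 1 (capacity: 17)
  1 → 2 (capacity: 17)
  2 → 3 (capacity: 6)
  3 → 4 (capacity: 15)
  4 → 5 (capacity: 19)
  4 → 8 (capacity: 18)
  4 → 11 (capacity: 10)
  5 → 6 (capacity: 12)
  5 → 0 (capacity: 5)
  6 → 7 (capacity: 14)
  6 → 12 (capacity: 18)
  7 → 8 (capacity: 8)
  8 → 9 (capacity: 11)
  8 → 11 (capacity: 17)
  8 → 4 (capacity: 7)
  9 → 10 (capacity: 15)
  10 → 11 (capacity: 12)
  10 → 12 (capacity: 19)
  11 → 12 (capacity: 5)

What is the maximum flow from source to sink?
Maximum flow = 6

Max flow: 6

Flow assignment:
  0 → 1: 6/17
  1 → 2: 6/17
  2 → 3: 6/6
  3 → 4: 6/15
  4 → 5: 1/19
  4 → 11: 5/10
  5 → 6: 1/12
  6 → 12: 1/18
  11 → 12: 5/5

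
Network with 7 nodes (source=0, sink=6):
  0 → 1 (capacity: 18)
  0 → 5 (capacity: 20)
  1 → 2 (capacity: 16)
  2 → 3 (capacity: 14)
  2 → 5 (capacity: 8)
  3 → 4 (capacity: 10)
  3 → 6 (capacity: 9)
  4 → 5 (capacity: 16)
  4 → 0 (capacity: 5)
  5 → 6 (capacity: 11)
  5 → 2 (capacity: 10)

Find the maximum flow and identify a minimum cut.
Max flow = 20, Min cut edges: (3,6), (5,6)

Maximum flow: 20
Minimum cut: (3,6), (5,6)
Partition: S = [0, 1, 2, 3, 4, 5], T = [6]

Max-flow min-cut theorem verified: both equal 20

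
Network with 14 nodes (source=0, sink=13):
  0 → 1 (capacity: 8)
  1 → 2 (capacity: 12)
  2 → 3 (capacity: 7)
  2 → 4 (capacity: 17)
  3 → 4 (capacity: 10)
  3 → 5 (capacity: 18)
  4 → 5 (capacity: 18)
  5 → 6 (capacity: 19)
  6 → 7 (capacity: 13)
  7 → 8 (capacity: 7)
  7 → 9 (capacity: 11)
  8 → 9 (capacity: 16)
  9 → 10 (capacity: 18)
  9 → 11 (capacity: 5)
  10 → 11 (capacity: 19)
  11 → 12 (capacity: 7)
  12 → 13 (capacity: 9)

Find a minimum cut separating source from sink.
Min cut value = 7, edges: (11,12)

Min cut value: 7
Partition: S = [0, 1, 2, 3, 4, 5, 6, 7, 8, 9, 10, 11], T = [12, 13]
Cut edges: (11,12)

By max-flow min-cut theorem, max flow = min cut = 7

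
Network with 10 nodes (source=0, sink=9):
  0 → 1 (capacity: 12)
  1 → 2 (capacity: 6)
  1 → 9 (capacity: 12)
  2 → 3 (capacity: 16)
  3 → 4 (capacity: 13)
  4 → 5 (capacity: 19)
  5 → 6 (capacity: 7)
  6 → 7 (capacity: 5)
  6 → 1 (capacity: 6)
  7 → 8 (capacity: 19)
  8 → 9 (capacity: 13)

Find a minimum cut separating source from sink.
Min cut value = 12, edges: (0,1)

Min cut value: 12
Partition: S = [0], T = [1, 2, 3, 4, 5, 6, 7, 8, 9]
Cut edges: (0,1)

By max-flow min-cut theorem, max flow = min cut = 12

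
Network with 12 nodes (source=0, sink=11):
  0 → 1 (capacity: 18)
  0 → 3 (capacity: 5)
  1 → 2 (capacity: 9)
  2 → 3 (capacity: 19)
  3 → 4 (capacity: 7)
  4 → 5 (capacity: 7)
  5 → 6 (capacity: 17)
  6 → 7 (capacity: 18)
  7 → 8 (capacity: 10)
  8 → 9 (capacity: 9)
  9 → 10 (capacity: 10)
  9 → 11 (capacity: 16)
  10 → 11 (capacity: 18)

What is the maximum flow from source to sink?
Maximum flow = 7

Max flow: 7

Flow assignment:
  0 → 1: 7/18
  1 → 2: 7/9
  2 → 3: 7/19
  3 → 4: 7/7
  4 → 5: 7/7
  5 → 6: 7/17
  6 → 7: 7/18
  7 → 8: 7/10
  8 → 9: 7/9
  9 → 11: 7/16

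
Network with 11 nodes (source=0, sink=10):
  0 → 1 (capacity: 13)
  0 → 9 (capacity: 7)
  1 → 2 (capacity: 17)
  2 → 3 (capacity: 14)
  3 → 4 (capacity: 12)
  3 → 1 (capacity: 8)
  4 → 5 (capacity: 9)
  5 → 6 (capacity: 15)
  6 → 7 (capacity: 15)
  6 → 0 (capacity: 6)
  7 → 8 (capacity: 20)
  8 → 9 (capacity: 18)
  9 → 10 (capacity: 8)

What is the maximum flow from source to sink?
Maximum flow = 8

Max flow: 8

Flow assignment:
  0 → 1: 9/13
  1 → 2: 12/17
  2 → 3: 12/14
  3 → 4: 9/12
  3 → 1: 3/8
  4 → 5: 9/9
  5 → 6: 9/15
  6 → 7: 8/15
  6 → 0: 1/6
  7 → 8: 8/20
  8 → 9: 8/18
  9 → 10: 8/8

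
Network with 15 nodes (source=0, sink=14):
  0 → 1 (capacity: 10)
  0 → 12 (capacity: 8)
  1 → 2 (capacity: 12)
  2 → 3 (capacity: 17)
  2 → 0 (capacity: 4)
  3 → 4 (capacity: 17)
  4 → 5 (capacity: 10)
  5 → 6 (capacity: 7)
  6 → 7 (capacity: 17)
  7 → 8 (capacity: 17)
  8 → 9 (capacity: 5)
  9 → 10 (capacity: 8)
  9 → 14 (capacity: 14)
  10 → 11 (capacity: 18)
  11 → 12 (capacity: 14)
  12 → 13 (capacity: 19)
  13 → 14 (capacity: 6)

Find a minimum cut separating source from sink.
Min cut value = 11, edges: (8,9), (13,14)

Min cut value: 11
Partition: S = [0, 1, 2, 3, 4, 5, 6, 7, 8, 10, 11, 12, 13], T = [9, 14]
Cut edges: (8,9), (13,14)

By max-flow min-cut theorem, max flow = min cut = 11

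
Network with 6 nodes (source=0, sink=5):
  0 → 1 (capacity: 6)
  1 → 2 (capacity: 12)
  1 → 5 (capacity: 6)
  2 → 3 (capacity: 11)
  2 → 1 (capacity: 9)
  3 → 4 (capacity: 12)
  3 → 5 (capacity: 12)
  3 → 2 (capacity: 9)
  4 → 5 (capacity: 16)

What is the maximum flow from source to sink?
Maximum flow = 6

Max flow: 6

Flow assignment:
  0 → 1: 6/6
  1 → 5: 6/6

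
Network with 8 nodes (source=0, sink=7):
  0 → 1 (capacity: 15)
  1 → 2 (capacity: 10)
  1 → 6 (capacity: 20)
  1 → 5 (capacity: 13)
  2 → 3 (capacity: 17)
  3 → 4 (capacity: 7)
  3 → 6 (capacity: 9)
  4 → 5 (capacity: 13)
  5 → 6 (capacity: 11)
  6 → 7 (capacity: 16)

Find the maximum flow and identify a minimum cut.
Max flow = 15, Min cut edges: (0,1)

Maximum flow: 15
Minimum cut: (0,1)
Partition: S = [0], T = [1, 2, 3, 4, 5, 6, 7]

Max-flow min-cut theorem verified: both equal 15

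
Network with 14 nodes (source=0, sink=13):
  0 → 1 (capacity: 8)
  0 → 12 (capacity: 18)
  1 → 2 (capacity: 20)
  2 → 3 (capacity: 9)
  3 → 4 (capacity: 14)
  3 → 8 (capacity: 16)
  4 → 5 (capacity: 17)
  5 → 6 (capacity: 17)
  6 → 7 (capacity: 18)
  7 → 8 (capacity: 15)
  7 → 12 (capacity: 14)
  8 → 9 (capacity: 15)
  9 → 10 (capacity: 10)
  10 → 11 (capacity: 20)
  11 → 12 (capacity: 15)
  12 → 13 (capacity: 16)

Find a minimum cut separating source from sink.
Min cut value = 16, edges: (12,13)

Min cut value: 16
Partition: S = [0, 1, 2, 3, 4, 5, 6, 7, 8, 9, 10, 11, 12], T = [13]
Cut edges: (12,13)

By max-flow min-cut theorem, max flow = min cut = 16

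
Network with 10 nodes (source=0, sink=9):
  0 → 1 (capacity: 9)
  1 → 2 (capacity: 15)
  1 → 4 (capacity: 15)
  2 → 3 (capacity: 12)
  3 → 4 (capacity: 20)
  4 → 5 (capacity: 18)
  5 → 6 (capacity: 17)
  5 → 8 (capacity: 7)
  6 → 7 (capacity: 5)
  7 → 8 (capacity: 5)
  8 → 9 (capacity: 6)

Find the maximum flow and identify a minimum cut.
Max flow = 6, Min cut edges: (8,9)

Maximum flow: 6
Minimum cut: (8,9)
Partition: S = [0, 1, 2, 3, 4, 5, 6, 7, 8], T = [9]

Max-flow min-cut theorem verified: both equal 6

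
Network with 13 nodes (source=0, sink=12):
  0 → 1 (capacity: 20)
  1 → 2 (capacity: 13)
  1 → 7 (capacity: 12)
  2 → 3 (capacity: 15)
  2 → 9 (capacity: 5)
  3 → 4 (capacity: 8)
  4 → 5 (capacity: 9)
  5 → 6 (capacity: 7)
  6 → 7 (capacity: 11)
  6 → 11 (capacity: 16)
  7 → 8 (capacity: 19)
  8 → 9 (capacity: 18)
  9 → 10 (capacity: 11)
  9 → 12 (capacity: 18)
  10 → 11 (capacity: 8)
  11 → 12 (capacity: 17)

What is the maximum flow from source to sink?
Maximum flow = 20

Max flow: 20

Flow assignment:
  0 → 1: 20/20
  1 → 2: 8/13
  1 → 7: 12/12
  2 → 3: 3/15
  2 → 9: 5/5
  3 → 4: 3/8
  4 → 5: 3/9
  5 → 6: 3/7
  6 → 11: 3/16
  7 → 8: 12/19
  8 → 9: 12/18
  9 → 12: 17/18
  11 → 12: 3/17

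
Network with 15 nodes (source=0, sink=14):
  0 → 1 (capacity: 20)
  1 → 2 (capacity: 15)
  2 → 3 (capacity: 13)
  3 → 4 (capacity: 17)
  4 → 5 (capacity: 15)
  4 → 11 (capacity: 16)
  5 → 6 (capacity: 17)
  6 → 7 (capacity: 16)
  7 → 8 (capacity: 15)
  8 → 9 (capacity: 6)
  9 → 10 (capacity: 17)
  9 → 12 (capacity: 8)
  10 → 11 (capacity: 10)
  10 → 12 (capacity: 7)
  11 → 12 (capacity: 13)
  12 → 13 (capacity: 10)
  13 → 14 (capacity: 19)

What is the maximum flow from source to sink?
Maximum flow = 10

Max flow: 10

Flow assignment:
  0 → 1: 10/20
  1 → 2: 10/15
  2 → 3: 10/13
  3 → 4: 10/17
  4 → 11: 10/16
  11 → 12: 10/13
  12 → 13: 10/10
  13 → 14: 10/19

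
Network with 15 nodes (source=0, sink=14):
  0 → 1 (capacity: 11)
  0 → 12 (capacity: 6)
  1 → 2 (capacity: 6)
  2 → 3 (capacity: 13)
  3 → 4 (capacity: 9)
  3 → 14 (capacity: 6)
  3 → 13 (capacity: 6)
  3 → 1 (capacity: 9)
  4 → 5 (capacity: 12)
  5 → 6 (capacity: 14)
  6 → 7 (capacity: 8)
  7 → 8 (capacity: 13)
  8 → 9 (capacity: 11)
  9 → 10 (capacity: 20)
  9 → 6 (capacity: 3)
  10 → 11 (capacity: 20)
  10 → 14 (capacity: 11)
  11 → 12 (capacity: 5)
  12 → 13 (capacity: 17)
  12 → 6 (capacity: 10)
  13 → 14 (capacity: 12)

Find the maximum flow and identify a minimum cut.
Max flow = 12, Min cut edges: (0,12), (1,2)

Maximum flow: 12
Minimum cut: (0,12), (1,2)
Partition: S = [0, 1], T = [2, 3, 4, 5, 6, 7, 8, 9, 10, 11, 12, 13, 14]

Max-flow min-cut theorem verified: both equal 12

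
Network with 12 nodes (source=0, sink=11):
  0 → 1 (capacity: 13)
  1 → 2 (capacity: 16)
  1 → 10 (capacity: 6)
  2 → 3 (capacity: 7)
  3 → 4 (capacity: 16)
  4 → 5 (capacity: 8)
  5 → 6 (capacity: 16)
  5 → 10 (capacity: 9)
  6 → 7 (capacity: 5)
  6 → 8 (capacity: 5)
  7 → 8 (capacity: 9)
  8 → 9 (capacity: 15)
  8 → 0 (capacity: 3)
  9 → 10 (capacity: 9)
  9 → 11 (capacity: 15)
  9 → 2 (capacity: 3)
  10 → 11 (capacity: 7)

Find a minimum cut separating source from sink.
Min cut value = 13, edges: (1,10), (2,3)

Min cut value: 13
Partition: S = [0, 1, 2], T = [3, 4, 5, 6, 7, 8, 9, 10, 11]
Cut edges: (1,10), (2,3)

By max-flow min-cut theorem, max flow = min cut = 13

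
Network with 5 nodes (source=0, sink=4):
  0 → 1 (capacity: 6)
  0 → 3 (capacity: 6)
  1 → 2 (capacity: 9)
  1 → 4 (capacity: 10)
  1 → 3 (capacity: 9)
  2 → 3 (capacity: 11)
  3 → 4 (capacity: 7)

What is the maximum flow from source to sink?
Maximum flow = 12

Max flow: 12

Flow assignment:
  0 → 1: 6/6
  0 → 3: 6/6
  1 → 4: 6/10
  3 → 4: 6/7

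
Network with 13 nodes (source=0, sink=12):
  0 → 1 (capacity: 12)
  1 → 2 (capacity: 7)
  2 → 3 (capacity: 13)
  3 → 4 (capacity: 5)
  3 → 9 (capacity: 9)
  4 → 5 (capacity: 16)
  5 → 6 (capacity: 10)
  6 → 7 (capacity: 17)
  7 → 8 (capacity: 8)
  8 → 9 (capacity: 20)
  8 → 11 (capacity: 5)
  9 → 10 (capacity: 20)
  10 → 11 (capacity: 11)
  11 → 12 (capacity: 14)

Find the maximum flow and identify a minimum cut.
Max flow = 7, Min cut edges: (1,2)

Maximum flow: 7
Minimum cut: (1,2)
Partition: S = [0, 1], T = [2, 3, 4, 5, 6, 7, 8, 9, 10, 11, 12]

Max-flow min-cut theorem verified: both equal 7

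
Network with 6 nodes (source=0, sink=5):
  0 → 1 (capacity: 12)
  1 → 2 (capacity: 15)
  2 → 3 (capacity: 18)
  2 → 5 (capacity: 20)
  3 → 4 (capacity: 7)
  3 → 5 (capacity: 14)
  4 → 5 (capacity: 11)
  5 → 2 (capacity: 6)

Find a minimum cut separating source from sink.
Min cut value = 12, edges: (0,1)

Min cut value: 12
Partition: S = [0], T = [1, 2, 3, 4, 5]
Cut edges: (0,1)

By max-flow min-cut theorem, max flow = min cut = 12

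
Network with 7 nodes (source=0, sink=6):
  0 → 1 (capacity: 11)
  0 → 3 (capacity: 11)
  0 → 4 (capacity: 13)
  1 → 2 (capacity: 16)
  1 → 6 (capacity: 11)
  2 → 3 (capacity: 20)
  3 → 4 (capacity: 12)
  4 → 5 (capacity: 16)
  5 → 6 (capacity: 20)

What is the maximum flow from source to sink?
Maximum flow = 27

Max flow: 27

Flow assignment:
  0 → 1: 11/11
  0 → 3: 3/11
  0 → 4: 13/13
  1 → 6: 11/11
  3 → 4: 3/12
  4 → 5: 16/16
  5 → 6: 16/20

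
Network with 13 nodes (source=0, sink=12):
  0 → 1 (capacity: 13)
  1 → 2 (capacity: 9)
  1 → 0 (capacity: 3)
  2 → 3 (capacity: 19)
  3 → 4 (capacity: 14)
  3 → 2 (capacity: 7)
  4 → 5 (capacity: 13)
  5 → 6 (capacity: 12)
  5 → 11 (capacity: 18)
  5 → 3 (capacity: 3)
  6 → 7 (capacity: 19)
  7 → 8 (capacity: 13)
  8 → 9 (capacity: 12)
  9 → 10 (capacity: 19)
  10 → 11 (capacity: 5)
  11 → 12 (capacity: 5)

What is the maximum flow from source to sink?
Maximum flow = 5

Max flow: 5

Flow assignment:
  0 → 1: 5/13
  1 → 2: 5/9
  2 → 3: 5/19
  3 → 4: 8/14
  4 → 5: 8/13
  5 → 11: 5/18
  5 → 3: 3/3
  11 → 12: 5/5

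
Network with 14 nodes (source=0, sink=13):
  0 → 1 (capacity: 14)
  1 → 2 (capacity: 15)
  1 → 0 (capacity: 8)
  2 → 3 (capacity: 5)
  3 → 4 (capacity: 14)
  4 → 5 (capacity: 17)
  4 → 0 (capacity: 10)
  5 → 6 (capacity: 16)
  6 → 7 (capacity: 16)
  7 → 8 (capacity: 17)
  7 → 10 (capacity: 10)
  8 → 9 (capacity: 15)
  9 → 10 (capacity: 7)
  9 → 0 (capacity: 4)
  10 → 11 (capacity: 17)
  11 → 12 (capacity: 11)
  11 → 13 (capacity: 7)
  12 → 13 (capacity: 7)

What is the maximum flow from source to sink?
Maximum flow = 5

Max flow: 5

Flow assignment:
  0 → 1: 5/14
  1 → 2: 5/15
  2 → 3: 5/5
  3 → 4: 5/14
  4 → 5: 5/17
  5 → 6: 5/16
  6 → 7: 5/16
  7 → 10: 5/10
  10 → 11: 5/17
  11 → 13: 5/7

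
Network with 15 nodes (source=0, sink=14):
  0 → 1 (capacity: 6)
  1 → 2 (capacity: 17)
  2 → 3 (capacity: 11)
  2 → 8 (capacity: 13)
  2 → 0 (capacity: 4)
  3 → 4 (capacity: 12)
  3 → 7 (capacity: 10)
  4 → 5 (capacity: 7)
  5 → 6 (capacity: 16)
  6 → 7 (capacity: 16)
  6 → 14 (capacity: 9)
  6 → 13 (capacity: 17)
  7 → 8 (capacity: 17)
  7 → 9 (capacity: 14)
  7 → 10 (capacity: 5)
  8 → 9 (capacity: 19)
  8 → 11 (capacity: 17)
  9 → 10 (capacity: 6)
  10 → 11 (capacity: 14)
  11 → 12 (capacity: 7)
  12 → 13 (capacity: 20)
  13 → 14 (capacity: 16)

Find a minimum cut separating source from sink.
Min cut value = 6, edges: (0,1)

Min cut value: 6
Partition: S = [0], T = [1, 2, 3, 4, 5, 6, 7, 8, 9, 10, 11, 12, 13, 14]
Cut edges: (0,1)

By max-flow min-cut theorem, max flow = min cut = 6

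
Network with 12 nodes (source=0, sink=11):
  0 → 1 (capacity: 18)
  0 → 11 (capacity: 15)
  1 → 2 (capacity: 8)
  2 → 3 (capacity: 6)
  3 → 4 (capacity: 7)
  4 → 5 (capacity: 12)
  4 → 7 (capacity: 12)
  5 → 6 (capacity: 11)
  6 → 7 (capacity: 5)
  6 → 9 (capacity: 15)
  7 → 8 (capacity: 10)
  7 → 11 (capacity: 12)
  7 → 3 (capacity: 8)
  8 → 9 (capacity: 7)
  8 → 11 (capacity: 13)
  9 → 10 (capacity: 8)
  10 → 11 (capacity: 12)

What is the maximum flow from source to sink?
Maximum flow = 21

Max flow: 21

Flow assignment:
  0 → 1: 6/18
  0 → 11: 15/15
  1 → 2: 6/8
  2 → 3: 6/6
  3 → 4: 6/7
  4 → 7: 6/12
  7 → 11: 6/12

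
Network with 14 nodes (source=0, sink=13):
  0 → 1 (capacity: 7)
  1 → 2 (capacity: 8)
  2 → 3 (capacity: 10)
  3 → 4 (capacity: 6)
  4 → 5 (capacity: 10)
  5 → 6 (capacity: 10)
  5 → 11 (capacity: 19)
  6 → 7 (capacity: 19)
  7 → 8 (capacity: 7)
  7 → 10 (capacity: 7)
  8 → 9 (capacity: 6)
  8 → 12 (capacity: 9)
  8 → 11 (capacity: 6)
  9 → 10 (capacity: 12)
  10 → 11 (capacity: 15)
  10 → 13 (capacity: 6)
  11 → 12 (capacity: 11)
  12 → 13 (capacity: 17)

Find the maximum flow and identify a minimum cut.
Max flow = 6, Min cut edges: (3,4)

Maximum flow: 6
Minimum cut: (3,4)
Partition: S = [0, 1, 2, 3], T = [4, 5, 6, 7, 8, 9, 10, 11, 12, 13]

Max-flow min-cut theorem verified: both equal 6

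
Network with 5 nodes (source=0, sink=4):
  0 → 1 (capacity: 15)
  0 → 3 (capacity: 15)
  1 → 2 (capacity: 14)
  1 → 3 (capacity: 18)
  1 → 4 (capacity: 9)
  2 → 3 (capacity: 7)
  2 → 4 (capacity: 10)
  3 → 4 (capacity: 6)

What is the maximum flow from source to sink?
Maximum flow = 21

Max flow: 21

Flow assignment:
  0 → 1: 15/15
  0 → 3: 6/15
  1 → 2: 6/14
  1 → 4: 9/9
  2 → 4: 6/10
  3 → 4: 6/6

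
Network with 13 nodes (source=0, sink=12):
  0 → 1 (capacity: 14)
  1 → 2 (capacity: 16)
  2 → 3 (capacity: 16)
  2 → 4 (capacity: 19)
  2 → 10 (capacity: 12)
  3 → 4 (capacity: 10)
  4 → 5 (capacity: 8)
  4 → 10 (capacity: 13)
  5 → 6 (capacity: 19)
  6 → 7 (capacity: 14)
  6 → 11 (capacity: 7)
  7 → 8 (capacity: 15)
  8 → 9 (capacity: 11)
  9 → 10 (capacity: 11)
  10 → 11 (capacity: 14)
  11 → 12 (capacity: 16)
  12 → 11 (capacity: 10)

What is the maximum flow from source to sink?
Maximum flow = 14

Max flow: 14

Flow assignment:
  0 → 1: 14/14
  1 → 2: 14/16
  2 → 4: 2/19
  2 → 10: 12/12
  4 → 10: 2/13
  10 → 11: 14/14
  11 → 12: 14/16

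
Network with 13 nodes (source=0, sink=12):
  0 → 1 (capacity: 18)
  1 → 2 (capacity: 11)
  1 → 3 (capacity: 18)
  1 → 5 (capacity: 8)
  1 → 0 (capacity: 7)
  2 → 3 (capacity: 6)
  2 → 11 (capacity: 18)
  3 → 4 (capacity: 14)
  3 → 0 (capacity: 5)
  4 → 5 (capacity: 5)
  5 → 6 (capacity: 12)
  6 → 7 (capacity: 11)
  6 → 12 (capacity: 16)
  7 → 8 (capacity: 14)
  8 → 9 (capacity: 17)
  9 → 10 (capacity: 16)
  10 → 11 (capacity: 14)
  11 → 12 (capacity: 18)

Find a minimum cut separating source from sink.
Min cut value = 18, edges: (0,1)

Min cut value: 18
Partition: S = [0], T = [1, 2, 3, 4, 5, 6, 7, 8, 9, 10, 11, 12]
Cut edges: (0,1)

By max-flow min-cut theorem, max flow = min cut = 18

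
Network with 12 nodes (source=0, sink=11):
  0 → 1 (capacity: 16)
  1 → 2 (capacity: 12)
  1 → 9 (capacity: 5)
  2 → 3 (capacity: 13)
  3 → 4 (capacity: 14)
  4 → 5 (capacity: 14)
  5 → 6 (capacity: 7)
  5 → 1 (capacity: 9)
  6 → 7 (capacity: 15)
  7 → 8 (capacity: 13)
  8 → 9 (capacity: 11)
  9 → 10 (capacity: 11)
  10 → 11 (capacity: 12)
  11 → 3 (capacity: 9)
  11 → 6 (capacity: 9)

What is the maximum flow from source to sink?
Maximum flow = 11

Max flow: 11

Flow assignment:
  0 → 1: 11/16
  1 → 2: 11/12
  1 → 9: 4/5
  2 → 3: 11/13
  3 → 4: 11/14
  4 → 5: 11/14
  5 → 6: 7/7
  5 → 1: 4/9
  6 → 7: 7/15
  7 → 8: 7/13
  8 → 9: 7/11
  9 → 10: 11/11
  10 → 11: 11/12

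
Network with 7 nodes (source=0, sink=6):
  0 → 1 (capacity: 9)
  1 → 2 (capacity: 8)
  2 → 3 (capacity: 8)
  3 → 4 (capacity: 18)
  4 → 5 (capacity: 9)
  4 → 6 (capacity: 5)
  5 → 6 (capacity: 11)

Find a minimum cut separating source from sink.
Min cut value = 8, edges: (2,3)

Min cut value: 8
Partition: S = [0, 1, 2], T = [3, 4, 5, 6]
Cut edges: (2,3)

By max-flow min-cut theorem, max flow = min cut = 8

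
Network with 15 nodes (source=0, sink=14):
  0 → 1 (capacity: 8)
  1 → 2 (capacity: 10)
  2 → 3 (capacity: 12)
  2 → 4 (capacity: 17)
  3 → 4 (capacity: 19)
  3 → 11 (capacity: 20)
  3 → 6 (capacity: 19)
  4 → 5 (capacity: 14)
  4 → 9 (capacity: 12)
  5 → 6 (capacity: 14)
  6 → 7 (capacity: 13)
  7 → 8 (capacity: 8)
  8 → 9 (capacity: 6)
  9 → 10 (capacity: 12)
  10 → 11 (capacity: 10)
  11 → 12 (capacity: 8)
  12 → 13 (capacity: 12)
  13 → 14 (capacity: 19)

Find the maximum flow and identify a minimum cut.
Max flow = 8, Min cut edges: (11,12)

Maximum flow: 8
Minimum cut: (11,12)
Partition: S = [0, 1, 2, 3, 4, 5, 6, 7, 8, 9, 10, 11], T = [12, 13, 14]

Max-flow min-cut theorem verified: both equal 8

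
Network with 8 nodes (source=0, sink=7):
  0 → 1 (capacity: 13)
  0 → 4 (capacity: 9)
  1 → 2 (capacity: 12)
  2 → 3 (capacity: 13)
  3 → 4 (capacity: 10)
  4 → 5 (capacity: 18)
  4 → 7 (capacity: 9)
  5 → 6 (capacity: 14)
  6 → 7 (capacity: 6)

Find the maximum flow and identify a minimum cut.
Max flow = 15, Min cut edges: (4,7), (6,7)

Maximum flow: 15
Minimum cut: (4,7), (6,7)
Partition: S = [0, 1, 2, 3, 4, 5, 6], T = [7]

Max-flow min-cut theorem verified: both equal 15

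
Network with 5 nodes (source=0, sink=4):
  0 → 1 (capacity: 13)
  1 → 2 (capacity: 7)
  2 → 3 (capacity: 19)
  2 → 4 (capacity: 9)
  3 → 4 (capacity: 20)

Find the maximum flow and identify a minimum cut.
Max flow = 7, Min cut edges: (1,2)

Maximum flow: 7
Minimum cut: (1,2)
Partition: S = [0, 1], T = [2, 3, 4]

Max-flow min-cut theorem verified: both equal 7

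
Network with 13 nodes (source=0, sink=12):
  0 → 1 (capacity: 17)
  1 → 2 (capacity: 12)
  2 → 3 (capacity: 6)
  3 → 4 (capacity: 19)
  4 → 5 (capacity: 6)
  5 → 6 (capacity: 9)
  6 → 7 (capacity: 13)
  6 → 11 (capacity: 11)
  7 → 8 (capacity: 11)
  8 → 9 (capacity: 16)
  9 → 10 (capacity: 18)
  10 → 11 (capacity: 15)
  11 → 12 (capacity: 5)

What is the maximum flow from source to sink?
Maximum flow = 5

Max flow: 5

Flow assignment:
  0 → 1: 5/17
  1 → 2: 5/12
  2 → 3: 5/6
  3 → 4: 5/19
  4 → 5: 5/6
  5 → 6: 5/9
  6 → 11: 5/11
  11 → 12: 5/5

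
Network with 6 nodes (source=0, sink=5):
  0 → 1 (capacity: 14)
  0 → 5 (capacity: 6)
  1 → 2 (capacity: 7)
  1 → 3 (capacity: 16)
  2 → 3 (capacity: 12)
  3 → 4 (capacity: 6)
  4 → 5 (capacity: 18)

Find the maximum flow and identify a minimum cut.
Max flow = 12, Min cut edges: (0,5), (3,4)

Maximum flow: 12
Minimum cut: (0,5), (3,4)
Partition: S = [0, 1, 2, 3], T = [4, 5]

Max-flow min-cut theorem verified: both equal 12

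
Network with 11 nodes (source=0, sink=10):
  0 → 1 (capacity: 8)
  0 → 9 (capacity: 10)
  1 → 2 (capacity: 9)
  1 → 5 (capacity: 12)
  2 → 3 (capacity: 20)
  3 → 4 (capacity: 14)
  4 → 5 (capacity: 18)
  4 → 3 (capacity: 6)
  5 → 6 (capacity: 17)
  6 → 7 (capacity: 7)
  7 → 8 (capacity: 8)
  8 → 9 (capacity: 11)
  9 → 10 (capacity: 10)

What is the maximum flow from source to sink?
Maximum flow = 10

Max flow: 10

Flow assignment:
  0 → 1: 7/8
  0 → 9: 3/10
  1 → 5: 7/12
  5 → 6: 7/17
  6 → 7: 7/7
  7 → 8: 7/8
  8 → 9: 7/11
  9 → 10: 10/10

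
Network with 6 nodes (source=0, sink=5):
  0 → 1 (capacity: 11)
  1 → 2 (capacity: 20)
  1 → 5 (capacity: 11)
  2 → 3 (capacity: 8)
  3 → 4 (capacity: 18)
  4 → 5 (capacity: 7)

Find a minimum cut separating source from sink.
Min cut value = 11, edges: (0,1)

Min cut value: 11
Partition: S = [0], T = [1, 2, 3, 4, 5]
Cut edges: (0,1)

By max-flow min-cut theorem, max flow = min cut = 11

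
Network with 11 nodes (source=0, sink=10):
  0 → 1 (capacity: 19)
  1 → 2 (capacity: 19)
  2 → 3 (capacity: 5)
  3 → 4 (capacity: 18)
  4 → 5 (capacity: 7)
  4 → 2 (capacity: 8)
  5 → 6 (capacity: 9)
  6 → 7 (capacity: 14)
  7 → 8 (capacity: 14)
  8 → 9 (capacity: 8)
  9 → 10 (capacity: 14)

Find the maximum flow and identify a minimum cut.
Max flow = 5, Min cut edges: (2,3)

Maximum flow: 5
Minimum cut: (2,3)
Partition: S = [0, 1, 2], T = [3, 4, 5, 6, 7, 8, 9, 10]

Max-flow min-cut theorem verified: both equal 5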